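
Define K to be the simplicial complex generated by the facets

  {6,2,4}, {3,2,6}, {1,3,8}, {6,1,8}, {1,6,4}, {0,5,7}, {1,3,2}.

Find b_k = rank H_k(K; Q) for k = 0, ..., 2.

b_0 = 2, b_1 = 1, b_2 = 0.

Fix the vertex order 0 < 1 < 2 < 3 < 4 < 5 < 6 < 7 < 8 and write every simplex with vertices in increasing order. Then dim K = 2 and the simplices of K are:

  0-simplices (9): [0], [1], [2], [3], [4], [5], [6], [7], [8]
  1-simplices (15): [0,5], [0,7], [1,2], [1,3], [1,4], [1,6], [1,8], [2,3], [2,4], [2,6], [3,6], [3,8], [4,6], [5,7], [6,8]
  2-simplices (7): [0,5,7], [1,2,3], [1,3,8], [1,4,6], [1,6,8], [2,3,6], [2,4,6]

so the chain groups are C_0 ≅ Z^9, C_1 ≅ Z^15, C_2 ≅ Z^7.

∂_1: C_1 → C_0 maps an edge to its endpoints' difference, ∂[p,q] = q − p.
The 9×15 boundary matrix has rank 7 and Smith normal form diag(1,1,1,1,1,1,1).

The boundary map ∂_2: C_2 → C_1 acts by ∂[p,q,r] = [q,r] − [p,r] + [p,q]. For instance
  ∂[1,6,8] = [6,8] − [1,8] + [1,6],
  ∂[1,4,6] = [4,6] − [1,6] + [1,4].
This gives a 15×7 integer matrix of rank 7; reducing to Smith normal form yields diagonal entries (1,1,1,1,1,1,1).

Reading off H_k = ker ∂_k / im ∂_{k+1}:

  H_0: rank C_0 − rank ∂_1 = 9 − 7 = 2, and the invariant factors of ∂_1 are all 1, so H_0 ≅ Z^2.
  H_1: rank ker ∂_1 − rank ∂_2 = (15 − 7) − 7 = 1, and the invariant factors of ∂_2 are all 1, so H_1 ≅ Z.
  H_2: rank ker ∂_2 − rank ∂_3 = (7 − 7) − 0 = 0, and there is no ∂_3, so H_2 ≅ 0.

(K is a triangulation of the disjoint union of the cylinder S^1 x I and the 2-simplex.)

Hence the Betti numbers are b_0 = 2, b_1 = 1, b_2 = 0.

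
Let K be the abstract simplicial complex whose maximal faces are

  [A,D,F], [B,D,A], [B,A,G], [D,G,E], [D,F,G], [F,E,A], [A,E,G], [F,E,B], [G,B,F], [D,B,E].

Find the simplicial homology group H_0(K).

H_0 = Z.

Take the total order A < B < D < E < F < G on the vertex set. Then K (dimension 2) consists of the simplices:

  0-simplices (6): A, B, D, E, F, G
  1-simplices (15): AB, AD, AE, AF, AG, BD, BE, BF, BG, DE, DF, DG, EF, EG, FG
  2-simplices (10): ABD, ABG, ADF, AEF, AEG, BDE, BEF, BFG, DEG, DFG

Hence C_0 ≅ Z^6, C_1 ≅ Z^15, C_2 ≅ Z^10.

∂_1: C_1 → C_0 maps an edge to its endpoints' difference, ∂[p,q] = q − p.
The resulting 6×15 matrix has rank 5, and its Smith normal form has invariant factors (1,1,1,1,1).

Boundary ∂_2: C_2 → C_1 sends each 2-simplex [p,q,r] to [q,r] − [p,r] + [p,q]. For instance
  ∂BDE = DE − BE + BD,
  ∂DFG = FG − DG + DF.
This gives a 15×10 integer matrix of rank 10; reducing to Smith normal form yields diagonal entries (1,1,1,1,1,1,1,1,1,2).

Reading off H_k = ker ∂_k / im ∂_{k+1}:

  H_0: rank C_0 − rank ∂_1 = 6 − 5 = 1, and the invariant factors of ∂_1 are all 1, so H_0 = Z.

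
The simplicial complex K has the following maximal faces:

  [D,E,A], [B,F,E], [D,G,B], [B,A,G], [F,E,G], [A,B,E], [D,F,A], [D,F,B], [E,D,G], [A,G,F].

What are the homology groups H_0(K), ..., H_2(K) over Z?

H_0 ≅ Z,  H_1 ≅ Z_2,  H_2 = 0.

Order the vertices as A < B < D < E < F < G. Listing each simplex with vertices in this order, K has dimension 2 with simplices:

  0-simplices (6): A, B, D, E, F, G
  1-simplices (15): AB, AD, AE, AF, AG, BD, BE, BF, BG, DE, DF, DG, EF, EG, FG
  2-simplices (10): ABE, ABG, ADE, ADF, AFG, BDF, BDG, BEF, DEG, EFG

Hence C_0 ≅ Z^6, C_1 ≅ Z^15, C_2 ≅ Z^10.

∂_1: C_1 → C_0 sends each edge [p,q] (with p < q) to q − p. For instance
  ∂AE = E − A.
This gives a 6×15 integer matrix of rank 5; reducing to Smith normal form yields diagonal entries (1,1,1,1,1).

∂_2: C_2 → C_1 sends each 2-simplex [p,q,r] to [q,r] − [p,r] + [p,q]. For instance
  ∂EFG = FG − EG + EF,
  ∂AFG = FG − AG + AF.
The resulting 15×10 matrix has rank 10, and its Smith normal form has invariant factors (1,1,1,1,1,1,1,1,1,2).

Reading off H_k = ker ∂_k / im ∂_{k+1}:

  H_0: rank C_0 − rank ∂_1 = 6 − 5 = 1, and the invariant factors of ∂_1 are all 1, so H_0 = Z.
  H_1: rank ker ∂_1 − rank ∂_2 = (15 − 5) − 10 = 0, and ∂_2 has invariant factor 2 > 1, so H_1 = Z_2.
  H_2: rank ker ∂_2 − rank ∂_3 = (10 − 10) − 0 = 0, and there is no ∂_3, so H_2 = 0.

As a check, the Euler characteristic is 6 − 15 + 10 = 1, which agrees with 1 − 0 + 0 = 1.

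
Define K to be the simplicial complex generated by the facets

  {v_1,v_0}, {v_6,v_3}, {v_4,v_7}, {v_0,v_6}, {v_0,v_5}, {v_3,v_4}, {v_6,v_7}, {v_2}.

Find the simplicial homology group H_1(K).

We work with the vertex ordering v_0 < v_1 < v_2 < v_3 < v_4 < v_5 < v_6 < v_7. The simplices of K, each written with vertices in increasing order, are:

  0-simplices (8): [v_0], [v_1], [v_2], [v_3], [v_4], [v_5], [v_6], [v_7]
  1-simplices (7): [v_0,v_1], [v_0,v_5], [v_0,v_6], [v_3,v_4], [v_3,v_6], [v_4,v_7], [v_6,v_7]

giving chain groups C_0 ≅ Z^8, C_1 ≅ Z^7.

Boundary ∂_1: C_1 → C_0 sends each edge [p,q] (with p < q) to q − p. For instance
  ∂[v_6,v_7] = [v_7] − [v_6].
The 8×7 boundary matrix has rank 6 and Smith normal form diag(1,1,1,1,1,1).

Computing H_k = (kernel of ∂_k) / (image of ∂_{k+1}):

  H_1: rank ker ∂_1 − rank ∂_2 = (7 − 6) − 0 = 1, and there is no ∂_2, so H_1 ≅ Z.

H_1 ≅ Z.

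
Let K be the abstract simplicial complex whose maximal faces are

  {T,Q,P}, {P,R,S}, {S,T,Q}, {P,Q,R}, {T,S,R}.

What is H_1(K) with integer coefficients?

H_1 = Z.

Fix the vertex order P < Q < R < S < T and write every simplex with vertices in increasing order. Then dim K = 2 and the simplices of K are:

  0-simplices (5): P, Q, R, S, T
  1-simplices (10): PQ, PR, PS, PT, QR, QS, QT, RS, RT, ST
  2-simplices (5): PQR, PQT, PRS, QST, RST

so the chain groups are C_0 ≅ Z^5, C_1 ≅ Z^10, C_2 ≅ Z^5.

Boundary ∂_1: C_1 → C_0 is given by ∂[p,q] = [q] − [p].
This gives a 5×10 integer matrix of rank 4; reducing to Smith normal form yields diagonal entries (1,1,1,1).

Boundary ∂_2: C_2 → C_1 acts by ∂[p,q,r] = [q,r] − [p,r] + [p,q]. For instance
  ∂PRS = RS − PS + PR,
  ∂QST = ST − QT + QS.
As a 10×5 matrix over Z this has rank 5, with invariant factors (1,1,1,1,1).

Now H_k = ker ∂_k / im ∂_{k+1}, so:

  H_1: rank ker ∂_1 − rank ∂_2 = (10 − 4) − 5 = 1, and the invariant factors of ∂_2 are all 1, so H_1 = Z.

(K is a triangulation of the Möbius band.)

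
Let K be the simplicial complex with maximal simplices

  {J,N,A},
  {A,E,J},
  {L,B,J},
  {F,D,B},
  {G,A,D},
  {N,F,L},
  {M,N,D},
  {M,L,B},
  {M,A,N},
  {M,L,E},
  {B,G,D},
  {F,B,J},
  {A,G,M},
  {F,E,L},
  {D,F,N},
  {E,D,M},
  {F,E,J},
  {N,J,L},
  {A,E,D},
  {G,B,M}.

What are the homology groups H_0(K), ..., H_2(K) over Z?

Take the total order A < B < D < E < F < G < J < L < M < N on the vertex set. Then K (dimension 2) consists of the simplices:

  0-simplices (10): A, B, D, E, F, G, J, L, M, N
  1-simplices (30): AD, AE, AG, AJ, AM, AN, BD, BF, BG, BJ, BL, BM, DE, DF, DG, DM, DN, EF, EJ, EL, EM, FJ, FL, FN, GM, JL, JN, LM, LN, MN
  2-simplices (20): ADE, ADG, AEJ, AGM, AJN, AMN, BDF, BDG, BFJ, BGM, BJL, BLM, DEM, DFN, DMN, EFJ, EFL, ELM, FLN, JLN

giving chain groups C_0 ≅ Z^10, C_1 ≅ Z^30, C_2 ≅ Z^20.

The boundary map ∂_1: C_1 → C_0 sends each edge [p,q] (with p < q) to q − p.
As a 10×30 matrix over Z this has rank 9, with invariant factors (1,1,1,1,1,1,1,1,1).

∂_2: C_2 → C_1 acts by ∂[p,q,r] = [q,r] − [p,r] + [p,q]. For instance
  ∂DEM = EM − DM + DE,
  ∂BJL = JL − BL + BJ.
The 30×20 boundary matrix has rank 20 and Smith normal form diag(1,1,1,1,1,1,1,1,1,1,1,1,1,1,1,1,1,1,1,2).

Reading off H_k = ker ∂_k / im ∂_{k+1}:

  H_0: rank C_0 − rank ∂_1 = 10 − 9 = 1, and the invariant factors of ∂_1 are all 1, so H_0 ≅ Z.
  H_1: rank ker ∂_1 − rank ∂_2 = (30 − 9) − 20 = 1, and ∂_2 has invariant factor 2 > 1, so H_1 ≅ Z ⊕ Z/2.
  H_2: rank ker ∂_2 − rank ∂_3 = (20 − 20) − 0 = 0, and there is no ∂_3, so H_2 ≅ 0.

H_0 ≅ Z,  H_1 ≅ Z ⊕ Z/2,  H_2 = 0.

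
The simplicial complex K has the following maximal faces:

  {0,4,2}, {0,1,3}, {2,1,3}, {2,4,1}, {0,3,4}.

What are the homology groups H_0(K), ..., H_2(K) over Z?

Take the total order 0 < 1 < 2 < 3 < 4 on the vertex set. Then K (dimension 2) consists of the simplices:

  0-simplices (5): [0], [1], [2], [3], [4]
  1-simplices (10): [0,1], [0,2], [0,3], [0,4], [1,2], [1,3], [1,4], [2,3], [2,4], [3,4]
  2-simplices (5): [0,1,3], [0,2,4], [0,3,4], [1,2,3], [1,2,4]

Hence C_0 ≅ Z^5, C_1 ≅ Z^10, C_2 ≅ Z^5.

Boundary ∂_1: C_1 → C_0 maps an edge to its endpoints' difference, ∂[p,q] = q − p. For instance
  ∂[0,2] = [2] − [0].
This gives a 5×10 integer matrix of rank 4; reducing to Smith normal form yields diagonal entries (1,1,1,1).

Boundary ∂_2: C_2 → C_1 maps a triangle to the signed sum of its edges. For instance
  ∂[0,2,4] = [2,4] − [0,4] + [0,2],
  ∂[1,2,3] = [2,3] − [1,3] + [1,2].
The resulting 10×5 matrix has rank 5, and its Smith normal form has invariant factors (1,1,1,1,1).

Computing H_k = (kernel of ∂_k) / (image of ∂_{k+1}):

  H_0: rank C_0 − rank ∂_1 = 5 − 4 = 1, and the invariant factors of ∂_1 are all 1, so H_0 ≅ Z.
  H_1: rank ker ∂_1 − rank ∂_2 = (10 − 4) − 5 = 1, and the invariant factors of ∂_2 are all 1, so H_1 ≅ Z.
  H_2: rank ker ∂_2 − rank ∂_3 = (5 − 5) − 0 = 0, and there is no ∂_3, so H_2 ≅ 0.

As a check, the Euler characteristic is 5 − 10 + 5 = 0, which agrees with 1 − 1 + 0 = 0.

H_0 ≅ Z,  H_1 ≅ Z,  H_2 = 0.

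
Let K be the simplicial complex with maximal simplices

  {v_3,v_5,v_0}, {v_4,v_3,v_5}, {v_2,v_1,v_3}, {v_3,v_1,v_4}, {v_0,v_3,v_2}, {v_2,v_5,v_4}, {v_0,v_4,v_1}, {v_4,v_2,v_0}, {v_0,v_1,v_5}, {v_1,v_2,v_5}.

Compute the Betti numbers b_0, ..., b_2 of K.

Fix the vertex order v_0 < v_1 < v_2 < v_3 < v_4 < v_5 and write every simplex with vertices in increasing order. Then dim K = 2 and the simplices of K are:

  0-simplices (6): [v_0], [v_1], [v_2], [v_3], [v_4], [v_5]
  1-simplices (15): (15 of them)
  2-simplices (10): [v_0,v_1,v_4], [v_0,v_1,v_5], [v_0,v_2,v_3], [v_0,v_2,v_4], [v_0,v_3,v_5], [v_1,v_2,v_3], [v_1,v_2,v_5], [v_1,v_3,v_4], [v_2,v_4,v_5], [v_3,v_4,v_5]

so the chain groups are C_0 ≅ Z^6, C_1 ≅ Z^15, C_2 ≅ Z^10.

Boundary ∂_1: C_1 → C_0 is given by ∂[p,q] = [q] − [p].
This gives a 6×15 integer matrix of rank 5; reducing to Smith normal form yields diagonal entries (1,1,1,1,1).

∂_2: C_2 → C_1 sends each 2-simplex [p,q,r] to [q,r] − [p,r] + [p,q]. For instance
  ∂[v_1,v_2,v_3] = [v_2,v_3] − [v_1,v_3] + [v_1,v_2],
  ∂[v_2,v_4,v_5] = [v_4,v_5] − [v_2,v_5] + [v_2,v_4].
As a 15×10 matrix over Z this has rank 10, with invariant factors (1,1,1,1,1,1,1,1,1,2).

Reading off H_k = ker ∂_k / im ∂_{k+1}:

  H_0: rank C_0 − rank ∂_1 = 6 − 5 = 1, and the invariant factors of ∂_1 are all 1, so H_0 ≅ Z.
  H_1: rank ker ∂_1 − rank ∂_2 = (15 − 5) − 10 = 0, and ∂_2 has invariant factor 2 > 1, so H_1 ≅ Z/2.
  H_2: rank ker ∂_2 − rank ∂_3 = (10 − 10) − 0 = 0, and there is no ∂_3, so H_2 ≅ 0.

(K is a triangulation of the real projective plane RP^2.)

Hence the Betti numbers are b_0 = 1, b_1 = 0, b_2 = 0.

b_0 = 1, b_1 = 0, b_2 = 0.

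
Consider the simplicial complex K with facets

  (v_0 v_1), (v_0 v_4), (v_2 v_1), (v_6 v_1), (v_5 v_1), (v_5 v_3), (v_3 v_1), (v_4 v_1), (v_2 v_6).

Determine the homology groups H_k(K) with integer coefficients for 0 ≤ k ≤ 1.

H_0 ≅ Z,  H_1 ≅ Z^3.

We work with the vertex ordering v_0 < v_1 < v_2 < v_3 < v_4 < v_5 < v_6. The simplices of K, each written with vertices in increasing order, are:

  0-simplices (7): [v_0], [v_1], [v_2], [v_3], [v_4], [v_5], [v_6]
  1-simplices (9): [v_0,v_1], [v_0,v_4], [v_1,v_2], [v_1,v_3], [v_1,v_4], [v_1,v_5], [v_1,v_6], [v_2,v_6], [v_3,v_5]

giving chain groups C_0 ≅ Z^7, C_1 ≅ Z^9.

∂_1: C_1 → C_0 sends each edge [p,q] (with p < q) to q − p. For instance
  ∂[v_1,v_5] = [v_5] − [v_1].
The resulting 7×9 matrix has rank 6, and its Smith normal form has invariant factors (1,1,1,1,1,1).

Now H_k = ker ∂_k / im ∂_{k+1}, so:

  H_0: rank C_0 − rank ∂_1 = 7 − 6 = 1, and the invariant factors of ∂_1 are all 1, so H_0 = Z.
  H_1: rank ker ∂_1 − rank ∂_2 = (9 − 6) − 0 = 3, and there is no ∂_2, so H_1 = Z^3.

(K is a triangulation of a wedge of 3 circles.)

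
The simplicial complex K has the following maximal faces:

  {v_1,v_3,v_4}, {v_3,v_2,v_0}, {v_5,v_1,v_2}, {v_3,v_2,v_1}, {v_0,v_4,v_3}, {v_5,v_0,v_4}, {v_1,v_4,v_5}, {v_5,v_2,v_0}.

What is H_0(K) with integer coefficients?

Take the total order v_0 < v_1 < v_2 < v_3 < v_4 < v_5 on the vertex set. Then K (dimension 2) consists of the simplices:

  0-simplices (6): [v_0], [v_1], [v_2], [v_3], [v_4], [v_5]
  1-simplices (12): [v_0,v_2], [v_0,v_3], [v_0,v_4], [v_0,v_5], [v_1,v_2], [v_1,v_3], [v_1,v_4], [v_1,v_5], [v_2,v_3], [v_2,v_5], [v_3,v_4], [v_4,v_5]
  2-simplices (8): [v_0,v_2,v_3], [v_0,v_2,v_5], [v_0,v_3,v_4], [v_0,v_4,v_5], [v_1,v_2,v_3], [v_1,v_2,v_5], [v_1,v_3,v_4], [v_1,v_4,v_5]

Hence C_0 ≅ Z^6, C_1 ≅ Z^12, C_2 ≅ Z^8.

The boundary map ∂_1: C_1 → C_0 sends each edge [p,q] (with p < q) to q − p. For instance
  ∂[v_3,v_4] = [v_4] − [v_3].
The resulting 6×12 matrix has rank 5, and its Smith normal form has invariant factors (1,1,1,1,1).

The boundary map ∂_2: C_2 → C_1 sends each 2-simplex [p,q,r] to [q,r] − [p,r] + [p,q]. For instance
  ∂[v_0,v_3,v_4] = [v_3,v_4] − [v_0,v_4] + [v_0,v_3],
  ∂[v_1,v_2,v_3] = [v_2,v_3] − [v_1,v_3] + [v_1,v_2].
This gives a 12×8 integer matrix of rank 7; reducing to Smith normal form yields diagonal entries (1,1,1,1,1,1,1).

From H_k ≅ ker(∂_k) / im(∂_{k+1}) we obtain:

  H_0: rank C_0 − rank ∂_1 = 6 − 5 = 1, and the invariant factors of ∂_1 are all 1, so H_0 ≅ Z.

H_0 ≅ Z.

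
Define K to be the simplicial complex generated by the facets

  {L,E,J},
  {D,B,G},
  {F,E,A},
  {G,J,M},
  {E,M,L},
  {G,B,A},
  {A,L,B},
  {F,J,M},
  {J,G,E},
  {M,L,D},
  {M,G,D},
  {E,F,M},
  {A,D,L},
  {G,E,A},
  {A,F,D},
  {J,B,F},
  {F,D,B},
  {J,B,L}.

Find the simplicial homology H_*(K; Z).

H_0 ≅ Z,  H_1 ≅ Z ⊕ Z/2,  H_2 = 0.

Fix the vertex order A < B < D < E < F < G < J < L < M and write every simplex with vertices in increasing order. Then dim K = 2 and the simplices of K are:

  0-simplices (9): A, B, D, E, F, G, J, L, M
  1-simplices (27): AB, AD, AE, AF, AG, AL, BD, BF, BG, BJ, BL, DF, DG, DL, DM, EF, EG, EJ, EL, EM, FJ, FM, GJ, GM, JL, JM, LM
  2-simplices (18): ABG, ABL, ADF, ADL, AEF, AEG, BDF, BDG, BFJ, BJL, DGM, DLM, EFM, EGJ, EJL, ELM, FJM, GJM

Hence C_0 ≅ Z^9, C_1 ≅ Z^27, C_2 ≅ Z^18.

Boundary ∂_1: C_1 → C_0 is given by ∂[p,q] = [q] − [p].
The 9×27 boundary matrix has rank 8 and Smith normal form diag(1,1,1,1,1,1,1,1).

The boundary map ∂_2: C_2 → C_1 acts by ∂[p,q,r] = [q,r] − [p,r] + [p,q]. For instance
  ∂ABG = BG − AG + AB,
  ∂DGM = GM − DM + DG.
The 27×18 boundary matrix has rank 18 and Smith normal form diag(1,1,1,1,1,1,1,1,1,1,1,1,1,1,1,1,1,2).

Computing H_k = (kernel of ∂_k) / (image of ∂_{k+1}):

  H_0: rank C_0 − rank ∂_1 = 9 − 8 = 1, and the invariant factors of ∂_1 are all 1, so H_0 ≅ Z.
  H_1: rank ker ∂_1 − rank ∂_2 = (27 − 8) − 18 = 1, and ∂_2 has invariant factor 2 > 1, so H_1 ≅ Z ⊕ Z/2.
  H_2: rank ker ∂_2 − rank ∂_3 = (18 − 18) − 0 = 0, and there is no ∂_3, so H_2 ≅ 0.

As a check, the Euler characteristic is 9 − 27 + 18 = 0, which agrees with 1 − 1 + 0 = 0.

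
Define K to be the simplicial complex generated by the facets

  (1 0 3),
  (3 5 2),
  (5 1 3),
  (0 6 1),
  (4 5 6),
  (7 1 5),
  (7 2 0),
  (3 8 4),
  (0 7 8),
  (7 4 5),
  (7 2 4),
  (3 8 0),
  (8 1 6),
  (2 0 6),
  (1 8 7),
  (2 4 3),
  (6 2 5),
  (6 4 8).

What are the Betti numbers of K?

b_0 = 1, b_1 = 1, b_2 = 0.

Order the vertices as 0 < 1 < 2 < 3 < 4 < 5 < 6 < 7 < 8. Listing each simplex with vertices in this order, K has dimension 2 with simplices:

  0-simplices (9): [0], [1], [2], [3], [4], [5], [6], [7], [8]
  1-simplices (27): (27 of them)
  2-simplices (18): [0,1,3], [0,1,6], [0,2,6], [0,2,7], [0,3,8], [0,7,8], [1,3,5], [1,5,7], [1,6,8], [1,7,8], [2,3,4], [2,3,5], [2,4,7], [2,5,6], [3,4,8], [4,5,6], [4,5,7], [4,6,8]

so the chain groups are C_0 ≅ Z^9, C_1 ≅ Z^27, C_2 ≅ Z^18.

Boundary ∂_1: C_1 → C_0 is given by ∂[p,q] = [q] − [p]. For instance
  ∂[0,7] = [7] − [0].
As a 9×27 matrix over Z this has rank 8, with invariant factors (1,1,1,1,1,1,1,1).

∂_2: C_2 → C_1 acts by ∂[p,q,r] = [q,r] − [p,r] + [p,q]. For instance
  ∂[1,7,8] = [7,8] − [1,8] + [1,7],
  ∂[2,3,4] = [3,4] − [2,4] + [2,3].
The resulting 27×18 matrix has rank 18, and its Smith normal form has invariant factors (1,1,1,1,1,1,1,1,1,1,1,1,1,1,1,1,1,2).

Now H_k = ker ∂_k / im ∂_{k+1}, so:

  H_0: rank C_0 − rank ∂_1 = 9 − 8 = 1, and the invariant factors of ∂_1 are all 1, so H_0 = Z.
  H_1: rank ker ∂_1 − rank ∂_2 = (27 − 8) − 18 = 1, and ∂_2 has invariant factor 2 > 1, so H_1 = Z ⊕ Z_2.
  H_2: rank ker ∂_2 − rank ∂_3 = (18 − 18) − 0 = 0, and there is no ∂_3, so H_2 = 0.

(K is a triangulation of the Klein bottle.)

Hence the Betti numbers are b_0 = 1, b_1 = 1, b_2 = 0.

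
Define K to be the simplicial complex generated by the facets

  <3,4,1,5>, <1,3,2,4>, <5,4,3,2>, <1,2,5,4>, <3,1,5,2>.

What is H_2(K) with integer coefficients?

Fix the vertex order 1 < 2 < 3 < 4 < 5 and write every simplex with vertices in increasing order. Then dim K = 3 and the simplices of K are:

  0-simplices (5): [1], [2], [3], [4], [5]
  1-simplices (10): [1,2], [1,3], [1,4], [1,5], [2,3], [2,4], [2,5], [3,4], [3,5], [4,5]
  2-simplices (10): [1,2,3], [1,2,4], [1,2,5], [1,3,4], [1,3,5], [1,4,5], [2,3,4], [2,3,5], [2,4,5], [3,4,5]
  3-simplices (5): [1,2,3,4], [1,2,3,5], [1,2,4,5], [1,3,4,5], [2,3,4,5]

Hence C_0 ≅ Z^5, C_1 ≅ Z^10, C_2 ≅ Z^10, C_3 ≅ Z^5.

The boundary map ∂_1: C_1 → C_0 sends each edge [p,q] (with p < q) to q − p. For instance
  ∂[4,5] = [5] − [4].
As a 5×10 matrix over Z this has rank 4, with invariant factors (1,1,1,1).

The boundary map ∂_2: C_2 → C_1 sends each 2-simplex [p,q,r] to [q,r] − [p,r] + [p,q]. For instance
  ∂[1,3,5] = [3,5] − [1,5] + [1,3],
  ∂[2,3,4] = [3,4] − [2,4] + [2,3].
This gives a 10×10 integer matrix of rank 6; reducing to Smith normal form yields diagonal entries (1,1,1,1,1,1).

Boundary ∂_3: C_3 → C_2 sends each 3-simplex σ to the alternating sum Σ_i (−1)^i (σ with its i-th vertex removed). For instance
  ∂[2,3,4,5] = [3,4,5] − [2,4,5] + [2,3,5] − [2,3,4],
  ∂[1,2,4,5] = [2,4,5] − [1,4,5] + [1,2,5] − [1,2,4].
As a 10×5 matrix over Z this has rank 4, with invariant factors (1,1,1,1).

Computing H_k = (kernel of ∂_k) / (image of ∂_{k+1}):

  H_2: rank ker ∂_2 − rank ∂_3 = (10 − 6) − 4 = 0, and the invariant factors of ∂_3 are all 1, so H_2 = 0.

H_2 ≅ 0.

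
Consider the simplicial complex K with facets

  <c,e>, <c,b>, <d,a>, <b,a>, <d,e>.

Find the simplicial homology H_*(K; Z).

H_0 ≅ Z,  H_1 ≅ Z.

We work with the vertex ordering a < b < c < d < e. The simplices of K, each written with vertices in increasing order, are:

  0-simplices (5): a, b, c, d, e
  1-simplices (5): ab, ad, bc, ce, de

giving chain groups C_0 ≅ Z^5, C_1 ≅ Z^5.

∂_1: C_1 → C_0 maps an edge to its endpoints' difference, ∂[p,q] = q − p. For instance
  ∂de = e − d.
The 5×5 boundary matrix has rank 4 and Smith normal form diag(1,1,1,1).

From H_k ≅ ker(∂_k) / im(∂_{k+1}) we obtain:

  H_0: rank C_0 − rank ∂_1 = 5 − 4 = 1, and the invariant factors of ∂_1 are all 1, so H_0 ≅ Z.
  H_1: rank ker ∂_1 − rank ∂_2 = (5 − 4) − 0 = 1, and there is no ∂_2, so H_1 ≅ Z.

As a check, the Euler characteristic is 5 − 5 = 0, which agrees with 1 − 1 = 0.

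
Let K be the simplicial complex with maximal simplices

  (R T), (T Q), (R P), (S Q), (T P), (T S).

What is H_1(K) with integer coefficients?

We work with the vertex ordering P < Q < R < S < T. The simplices of K, each written with vertices in increasing order, are:

  0-simplices (5): P, Q, R, S, T
  1-simplices (6): PR, PT, QS, QT, RT, ST

so the chain groups are C_0 ≅ Z^5, C_1 ≅ Z^6.

Boundary ∂_1: C_1 → C_0 maps an edge to its endpoints' difference, ∂[p,q] = q − p. For instance
  ∂QT = T − Q.
The 5×6 boundary matrix has rank 4 and Smith normal form diag(1,1,1,1).

Computing H_k = (kernel of ∂_k) / (image of ∂_{k+1}):

  H_1: rank ker ∂_1 − rank ∂_2 = (6 − 4) − 0 = 2, and there is no ∂_2, so H_1 = Z^2.

H_1 ≅ Z^2.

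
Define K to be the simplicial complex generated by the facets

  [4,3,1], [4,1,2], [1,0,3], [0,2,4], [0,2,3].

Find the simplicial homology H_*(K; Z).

Take the total order 0 < 1 < 2 < 3 < 4 on the vertex set. Then K (dimension 2) consists of the simplices:

  0-simplices (5): [0], [1], [2], [3], [4]
  1-simplices (10): [0,1], [0,2], [0,3], [0,4], [1,2], [1,3], [1,4], [2,3], [2,4], [3,4]
  2-simplices (5): [0,1,3], [0,2,3], [0,2,4], [1,2,4], [1,3,4]

so the chain groups are C_0 ≅ Z^5, C_1 ≅ Z^10, C_2 ≅ Z^5.

∂_1: C_1 → C_0 maps an edge to its endpoints' difference, ∂[p,q] = q − p. For instance
  ∂[1,2] = [2] − [1].
The 5×10 boundary matrix has rank 4 and Smith normal form diag(1,1,1,1).

Boundary ∂_2: C_2 → C_1 maps a triangle to the signed sum of its edges. For instance
  ∂[0,2,3] = [2,3] − [0,3] + [0,2],
  ∂[1,2,4] = [2,4] − [1,4] + [1,2].
As a 10×5 matrix over Z this has rank 5, with invariant factors (1,1,1,1,1).

Computing H_k = (kernel of ∂_k) / (image of ∂_{k+1}):

  H_0: rank C_0 − rank ∂_1 = 5 − 4 = 1, and the invariant factors of ∂_1 are all 1, so H_0 ≅ Z.
  H_1: rank ker ∂_1 − rank ∂_2 = (10 − 4) − 5 = 1, and the invariant factors of ∂_2 are all 1, so H_1 ≅ Z.
  H_2: rank ker ∂_2 − rank ∂_3 = (5 − 5) − 0 = 0, and there is no ∂_3, so H_2 ≅ 0.

As a check, the Euler characteristic is 5 − 10 + 5 = 0, which agrees with 1 − 1 + 0 = 0.

H_0 ≅ Z,  H_1 ≅ Z,  H_2 = 0.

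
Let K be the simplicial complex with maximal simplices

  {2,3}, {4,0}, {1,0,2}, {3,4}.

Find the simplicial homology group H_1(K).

H_1 = Z.

We work with the vertex ordering 0 < 1 < 2 < 3 < 4. The simplices of K, each written with vertices in increasing order, are:

  0-simplices (5): [0], [1], [2], [3], [4]
  1-simplices (6): [0,1], [0,2], [0,4], [1,2], [2,3], [3,4]
  2-simplices (1): [0,1,2]

giving chain groups C_0 ≅ Z^5, C_1 ≅ Z^6, C_2 ≅ Z^1.

∂_1: C_1 → C_0 maps an edge to its endpoints' difference, ∂[p,q] = q − p.
The resulting 5×6 matrix has rank 4, and its Smith normal form has invariant factors (1,1,1,1).

∂_2: C_2 → C_1 maps a triangle to the signed sum of its edges. For instance
  ∂[0,1,2] = [1,2] − [0,2] + [0,1].
As a 6×1 matrix over Z this has rank 1, with invariant factors (1).

Reading off H_k = ker ∂_k / im ∂_{k+1}:

  H_1: rank ker ∂_1 − rank ∂_2 = (6 − 4) − 1 = 1, and the invariant factors of ∂_2 are all 1, so H_1 ≅ Z.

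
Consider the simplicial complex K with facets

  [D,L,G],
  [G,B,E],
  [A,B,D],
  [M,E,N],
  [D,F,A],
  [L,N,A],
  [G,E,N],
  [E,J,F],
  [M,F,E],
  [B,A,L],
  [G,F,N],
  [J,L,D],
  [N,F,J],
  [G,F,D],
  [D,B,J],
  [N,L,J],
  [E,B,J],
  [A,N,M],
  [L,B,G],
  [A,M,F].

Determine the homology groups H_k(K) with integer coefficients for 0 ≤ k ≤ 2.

H_0 ≅ Z,  H_1 ≅ Z ⊕ Z/2Z,  H_2 = 0.

We work with the vertex ordering A < B < D < E < F < G < J < L < M < N. The simplices of K, each written with vertices in increasing order, are:

  0-simplices (10): A, B, D, E, F, G, J, L, M, N
  1-simplices (30): AB, AD, AF, AL, AM, AN, BD, BE, BG, BJ, BL, DF, DG, DJ, DL, EF, EG, EJ, EM, EN, FG, FJ, FM, FN, GL, GN, JL, JN, LN, MN
  2-simplices (20): ABD, ABL, ADF, AFM, ALN, AMN, BDJ, BEG, BEJ, BGL, DFG, DGL, DJL, EFJ, EFM, EGN, EMN, FGN, FJN, JLN

giving chain groups C_0 ≅ Z^10, C_1 ≅ Z^30, C_2 ≅ Z^20.

∂_1: C_1 → C_0 is given by ∂[p,q] = [q] − [p]. For instance
  ∂EM = M − E.
The resulting 10×30 matrix has rank 9, and its Smith normal form has invariant factors (1,1,1,1,1,1,1,1,1).

The boundary map ∂_2: C_2 → C_1 acts by ∂[p,q,r] = [q,r] − [p,r] + [p,q]. For instance
  ∂EMN = MN − EN + EM,
  ∂AFM = FM − AM + AF.
The 30×20 boundary matrix has rank 20 and Smith normal form diag(1,1,1,1,1,1,1,1,1,1,1,1,1,1,1,1,1,1,1,2).

Reading off H_k = ker ∂_k / im ∂_{k+1}:

  H_0: rank C_0 − rank ∂_1 = 10 − 9 = 1, and the invariant factors of ∂_1 are all 1, so H_0 ≅ Z.
  H_1: rank ker ∂_1 − rank ∂_2 = (30 − 9) − 20 = 1, and ∂_2 has invariant factor 2 > 1, so H_1 ≅ Z ⊕ Z/2Z.
  H_2: rank ker ∂_2 − rank ∂_3 = (20 − 20) − 0 = 0, and there is no ∂_3, so H_2 ≅ 0.

(K is a triangulation of the Klein bottle.)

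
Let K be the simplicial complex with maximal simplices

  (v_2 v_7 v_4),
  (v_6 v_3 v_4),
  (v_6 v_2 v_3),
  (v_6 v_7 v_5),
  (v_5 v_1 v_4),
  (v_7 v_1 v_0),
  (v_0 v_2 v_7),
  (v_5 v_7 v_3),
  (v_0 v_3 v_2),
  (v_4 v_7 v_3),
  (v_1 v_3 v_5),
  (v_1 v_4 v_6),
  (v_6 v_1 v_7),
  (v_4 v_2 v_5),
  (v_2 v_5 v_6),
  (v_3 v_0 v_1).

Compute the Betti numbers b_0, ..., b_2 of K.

b_0 = 1, b_1 = 2, b_2 = 1.

Take the total order v_0 < v_1 < v_2 < v_3 < v_4 < v_5 < v_6 < v_7 on the vertex set. Then K (dimension 2) consists of the simplices:

  0-simplices (8): [v_0], [v_1], [v_2], [v_3], [v_4], [v_5], [v_6], [v_7]
  1-simplices (24): (24 of them)
  2-simplices (16): (16 of them)

giving chain groups C_0 ≅ Z^8, C_1 ≅ Z^24, C_2 ≅ Z^16.

Boundary ∂_1: C_1 → C_0 is given by ∂[p,q] = [q] − [p]. For instance
  ∂[v_3,v_5] = [v_5] − [v_3].
The 8×24 boundary matrix has rank 7 and Smith normal form diag(1,1,1,1,1,1,1).

Boundary ∂_2: C_2 → C_1 maps a triangle to the signed sum of its edges. For instance
  ∂[v_1,v_4,v_5] = [v_4,v_5] − [v_1,v_5] + [v_1,v_4],
  ∂[v_1,v_3,v_5] = [v_3,v_5] − [v_1,v_5] + [v_1,v_3].
The 24×16 boundary matrix has rank 15 and Smith normal form diag(1,1,1,1,1,1,1,1,1,1,1,1,1,1,1).

Computing H_k = (kernel of ∂_k) / (image of ∂_{k+1}):

  H_0: rank C_0 − rank ∂_1 = 8 − 7 = 1, and the invariant factors of ∂_1 are all 1, so H_0 ≅ Z.
  H_1: rank ker ∂_1 − rank ∂_2 = (24 − 7) − 15 = 2, and the invariant factors of ∂_2 are all 1, so H_1 ≅ Z^2.
  H_2: rank ker ∂_2 − rank ∂_3 = (16 − 15) − 0 = 1, and there is no ∂_3, so H_2 ≅ Z.

As a check, the Euler characteristic is 8 − 24 + 16 = 0, which agrees with 1 − 2 + 1 = 0.
(K is a triangulation of the torus T^2.)

Hence the Betti numbers are b_0 = 1, b_1 = 2, b_2 = 1.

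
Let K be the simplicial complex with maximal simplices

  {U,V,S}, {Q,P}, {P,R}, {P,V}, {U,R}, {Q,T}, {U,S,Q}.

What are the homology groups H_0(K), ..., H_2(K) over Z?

Fix the vertex order P < Q < R < S < T < U < V and write every simplex with vertices in increasing order. Then dim K = 2 and the simplices of K are:

  0-simplices (7): P, Q, R, S, T, U, V
  1-simplices (10): PQ, PR, PV, QS, QT, QU, RU, SU, SV, UV
  2-simplices (2): QSU, SUV

Hence C_0 ≅ Z^7, C_1 ≅ Z^10, C_2 ≅ Z^2.

The boundary map ∂_1: C_1 → C_0 maps an edge to its endpoints' difference, ∂[p,q] = q − p. For instance
  ∂UV = V − U.
The resulting 7×10 matrix has rank 6, and its Smith normal form has invariant factors (1,1,1,1,1,1).

The boundary map ∂_2: C_2 → C_1 maps a triangle to the signed sum of its edges. For instance
  ∂QSU = SU − QU + QS,
  ∂SUV = UV − SV + SU.
The 10×2 boundary matrix has rank 2 and Smith normal form diag(1,1).

Now H_k = ker ∂_k / im ∂_{k+1}, so:

  H_0: rank C_0 − rank ∂_1 = 7 − 6 = 1, and the invariant factors of ∂_1 are all 1, so H_0 ≅ Z.
  H_1: rank ker ∂_1 − rank ∂_2 = (10 − 6) − 2 = 2, and the invariant factors of ∂_2 are all 1, so H_1 ≅ Z^2.
  H_2: rank ker ∂_2 − rank ∂_3 = (2 − 2) − 0 = 0, and there is no ∂_3, so H_2 ≅ 0.

As a check, the Euler characteristic is 7 − 10 + 2 = -1, which agrees with 1 − 2 + 0 = -1.

H_0 = Z,  H_1 = Z^2,  H_2 = 0.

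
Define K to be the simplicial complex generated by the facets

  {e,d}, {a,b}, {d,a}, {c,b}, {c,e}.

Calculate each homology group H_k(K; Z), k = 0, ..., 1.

H_0 = Z,  H_1 = Z.

K has 5 vertices, 5 edges.
rank ∂_0 = 0, rank ∂_1 = 4 ⇒ b_0 = 5 − 0 − 4 = 1; all invariant factors of ∂_1 are 1 so no torsion. So H_0 ≅ Z.
rank ∂_1 = 4, rank ∂_2 = 0 ⇒ b_1 = 5 − 4 − 0 = 1. So H_1 ≅ Z.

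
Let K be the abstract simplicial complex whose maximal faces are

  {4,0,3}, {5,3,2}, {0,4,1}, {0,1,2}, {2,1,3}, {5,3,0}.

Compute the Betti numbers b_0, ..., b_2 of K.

b_0 = 1, b_1 = 1, b_2 = 0.

Take the total order 0 < 1 < 2 < 3 < 4 < 5 on the vertex set. Then K (dimension 2) consists of the simplices:

  0-simplices (6): [0], [1], [2], [3], [4], [5]
  1-simplices (12): [0,1], [0,2], [0,3], [0,4], [0,5], [1,2], [1,3], [1,4], [2,3], [2,5], [3,4], [3,5]
  2-simplices (6): [0,1,2], [0,1,4], [0,3,4], [0,3,5], [1,2,3], [2,3,5]

giving chain groups C_0 ≅ Z^6, C_1 ≅ Z^12, C_2 ≅ Z^6.

Boundary ∂_1: C_1 → C_0 sends each edge [p,q] (with p < q) to q − p.
The 6×12 boundary matrix has rank 5 and Smith normal form diag(1,1,1,1,1).

Boundary ∂_2: C_2 → C_1 acts by ∂[p,q,r] = [q,r] − [p,r] + [p,q]. For instance
  ∂[0,3,5] = [3,5] − [0,5] + [0,3],
  ∂[0,3,4] = [3,4] − [0,4] + [0,3].
The resulting 12×6 matrix has rank 6, and its Smith normal form has invariant factors (1,1,1,1,1,1).

Now H_k = ker ∂_k / im ∂_{k+1}, so:

  H_0: rank C_0 − rank ∂_1 = 6 − 5 = 1, and the invariant factors of ∂_1 are all 1, so H_0 ≅ Z.
  H_1: rank ker ∂_1 − rank ∂_2 = (12 − 5) − 6 = 1, and the invariant factors of ∂_2 are all 1, so H_1 ≅ Z.
  H_2: rank ker ∂_2 − rank ∂_3 = (6 − 6) − 0 = 0, and there is no ∂_3, so H_2 ≅ 0.

(K is a triangulation of the cylinder S^1 x I.)

Hence the Betti numbers are b_0 = 1, b_1 = 1, b_2 = 0.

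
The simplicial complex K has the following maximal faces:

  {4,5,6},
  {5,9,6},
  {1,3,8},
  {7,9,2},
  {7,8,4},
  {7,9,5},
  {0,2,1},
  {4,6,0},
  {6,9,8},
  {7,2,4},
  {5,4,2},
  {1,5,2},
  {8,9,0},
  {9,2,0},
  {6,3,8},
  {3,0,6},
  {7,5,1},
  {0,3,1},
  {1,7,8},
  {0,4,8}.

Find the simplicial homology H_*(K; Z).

Order the vertices as 0 < 1 < 2 < 3 < 4 < 5 < 6 < 7 < 8 < 9. Listing each simplex with vertices in this order, K has dimension 2 with simplices:

  0-simplices (10): [0], [1], [2], [3], [4], [5], [6], [7], [8], [9]
  1-simplices (30): (30 of them)
  2-simplices (20): (20 of them)

so the chain groups are C_0 ≅ Z^10, C_1 ≅ Z^30, C_2 ≅ Z^20.

Boundary ∂_1: C_1 → C_0 sends each edge [p,q] (with p < q) to q − p. For instance
  ∂[2,5] = [5] − [2].
This gives a 10×30 integer matrix of rank 9; reducing to Smith normal form yields diagonal entries (1,1,1,1,1,1,1,1,1).

The boundary map ∂_2: C_2 → C_1 acts by ∂[p,q,r] = [q,r] − [p,r] + [p,q]. For instance
  ∂[0,1,2] = [1,2] − [0,2] + [0,1],
  ∂[5,6,9] = [6,9] − [5,9] + [5,6].
As a 30×20 matrix over Z this has rank 20, with invariant factors (1,1,1,1,1,1,1,1,1,1,1,1,1,1,1,1,1,1,1,2).

From H_k ≅ ker(∂_k) / im(∂_{k+1}) we obtain:

  H_0: rank C_0 − rank ∂_1 = 10 − 9 = 1, and the invariant factors of ∂_1 are all 1, so H_0 = Z.
  H_1: rank ker ∂_1 − rank ∂_2 = (30 − 9) − 20 = 1, and ∂_2 has invariant factor 2 > 1, so H_1 = Z ⊕ Z/2.
  H_2: rank ker ∂_2 − rank ∂_3 = (20 − 20) − 0 = 0, and there is no ∂_3, so H_2 = 0.

As a check, the Euler characteristic is 10 − 30 + 20 = 0, which agrees with 1 − 1 + 0 = 0.

H_0 = Z,  H_1 = Z ⊕ Z/2,  H_2 = 0.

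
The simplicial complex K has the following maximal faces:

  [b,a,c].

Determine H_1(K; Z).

H_1 = 0.

We work with the vertex ordering a < b < c. The simplices of K, each written with vertices in increasing order, are:

  0-simplices (3): a, b, c
  1-simplices (3): ab, ac, bc
  2-simplices (1): abc

Hence C_0 ≅ Z^3, C_1 ≅ Z^3, C_2 ≅ Z^1.

∂_1: C_1 → C_0 sends each edge [p,q] (with p < q) to q − p. For instance
  ∂ab = b − a.
The resulting 3×3 matrix has rank 2, and its Smith normal form has invariant factors (1,1).

∂_2: C_2 → C_1 acts by ∂[p,q,r] = [q,r] − [p,r] + [p,q]. For instance
  ∂abc = bc − ac + ab.
The 3×1 boundary matrix has rank 1 and Smith normal form diag(1).

Reading off H_k = ker ∂_k / im ∂_{k+1}:

  H_1: rank ker ∂_1 − rank ∂_2 = (3 − 2) − 1 = 0, and the invariant factors of ∂_2 are all 1, so H_1 = 0.

(K is a triangulation of the 2-simplex.)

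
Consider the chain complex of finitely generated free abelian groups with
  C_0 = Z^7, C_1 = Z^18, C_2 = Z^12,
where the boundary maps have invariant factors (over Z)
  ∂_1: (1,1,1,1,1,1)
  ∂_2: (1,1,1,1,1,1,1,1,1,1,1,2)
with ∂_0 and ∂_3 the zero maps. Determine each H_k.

H_0: b_0 = 7 − 0 − 6 = 1; torsion from ∂_1 factors > 1: none. So H_0 = Z.
H_1: b_1 = 18 − 6 − 12 = 0; torsion from ∂_2 factors > 1: [2]. So H_1 = Z_2.
H_2: b_2 = 12 − 12 − 0 = 0; torsion from ∂_3 factors > 1: none. So H_2 = 0.

H_0 = Z,  H_1 = Z_2,  H_2 = 0.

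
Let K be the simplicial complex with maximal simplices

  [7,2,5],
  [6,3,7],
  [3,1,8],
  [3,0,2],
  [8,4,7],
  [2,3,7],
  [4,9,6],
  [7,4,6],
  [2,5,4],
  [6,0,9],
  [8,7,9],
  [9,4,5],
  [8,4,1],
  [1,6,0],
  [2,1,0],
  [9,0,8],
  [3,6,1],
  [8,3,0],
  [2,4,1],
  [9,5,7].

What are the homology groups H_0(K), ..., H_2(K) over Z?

Take the total order 0 < 1 < 2 < 3 < 4 < 5 < 6 < 7 < 8 < 9 on the vertex set. Then K (dimension 2) consists of the simplices:

  0-simplices (10): [0], [1], [2], [3], [4], [5], [6], [7], [8], [9]
  1-simplices (30): (30 of them)
  2-simplices (20): (20 of them)

Hence C_0 ≅ Z^10, C_1 ≅ Z^30, C_2 ≅ Z^20.

The boundary map ∂_1: C_1 → C_0 is given by ∂[p,q] = [q] − [p]. For instance
  ∂[3,7] = [7] − [3].
The 10×30 boundary matrix has rank 9 and Smith normal form diag(1,1,1,1,1,1,1,1,1).

Boundary ∂_2: C_2 → C_1 maps a triangle to the signed sum of its edges. For instance
  ∂[4,7,8] = [7,8] − [4,8] + [4,7],
  ∂[4,6,9] = [6,9] − [4,9] + [4,6].
This gives a 30×20 integer matrix of rank 20; reducing to Smith normal form yields diagonal entries (1,1,1,1,1,1,1,1,1,1,1,1,1,1,1,1,1,1,1,2).

Now H_k = ker ∂_k / im ∂_{k+1}, so:

  H_0: rank C_0 − rank ∂_1 = 10 − 9 = 1, and the invariant factors of ∂_1 are all 1, so H_0 ≅ Z.
  H_1: rank ker ∂_1 − rank ∂_2 = (30 − 9) − 20 = 1, and ∂_2 has invariant factor 2 > 1, so H_1 ≅ Z ⊕ Z/2Z.
  H_2: rank ker ∂_2 − rank ∂_3 = (20 − 20) − 0 = 0, and there is no ∂_3, so H_2 ≅ 0.

As a check, the Euler characteristic is 10 − 30 + 20 = 0, which agrees with 1 − 1 + 0 = 0.
(K is a triangulation of the Klein bottle.)

H_0 = Z,  H_1 = Z ⊕ Z/2Z,  H_2 = 0.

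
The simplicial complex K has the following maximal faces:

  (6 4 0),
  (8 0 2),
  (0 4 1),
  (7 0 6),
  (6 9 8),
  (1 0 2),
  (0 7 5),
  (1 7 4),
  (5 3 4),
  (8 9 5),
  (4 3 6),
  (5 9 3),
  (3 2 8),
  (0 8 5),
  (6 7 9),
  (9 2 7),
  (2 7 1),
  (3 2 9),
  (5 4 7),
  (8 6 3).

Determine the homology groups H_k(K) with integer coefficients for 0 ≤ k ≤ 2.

H_0 ≅ Z,  H_1 ≅ Z ⊕ Z_2,  H_2 = 0.

We work with the vertex ordering 0 < 1 < 2 < 3 < 4 < 5 < 6 < 7 < 8 < 9. The simplices of K, each written with vertices in increasing order, are:

  0-simplices (10): [0], [1], [2], [3], [4], [5], [6], [7], [8], [9]
  1-simplices (30): (30 of them)
  2-simplices (20): (20 of them)

giving chain groups C_0 ≅ Z^10, C_1 ≅ Z^30, C_2 ≅ Z^20.

Boundary ∂_1: C_1 → C_0 is given by ∂[p,q] = [q] − [p].
The 10×30 boundary matrix has rank 9 and Smith normal form diag(1,1,1,1,1,1,1,1,1).

The boundary map ∂_2: C_2 → C_1 sends each 2-simplex [p,q,r] to [q,r] − [p,r] + [p,q]. For instance
  ∂[4,5,7] = [5,7] − [4,7] + [4,5],
  ∂[3,6,8] = [6,8] − [3,8] + [3,6].
As a 30×20 matrix over Z this has rank 20, with invariant factors (1,1,1,1,1,1,1,1,1,1,1,1,1,1,1,1,1,1,1,2).

Reading off H_k = ker ∂_k / im ∂_{k+1}:

  H_0: rank C_0 − rank ∂_1 = 10 − 9 = 1, and the invariant factors of ∂_1 are all 1, so H_0 = Z.
  H_1: rank ker ∂_1 − rank ∂_2 = (30 − 9) − 20 = 1, and ∂_2 has invariant factor 2 > 1, so H_1 = Z ⊕ Z_2.
  H_2: rank ker ∂_2 − rank ∂_3 = (20 − 20) − 0 = 0, and there is no ∂_3, so H_2 = 0.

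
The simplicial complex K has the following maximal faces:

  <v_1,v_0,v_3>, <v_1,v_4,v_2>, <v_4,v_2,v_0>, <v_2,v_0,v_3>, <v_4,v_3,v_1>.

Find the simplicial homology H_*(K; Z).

H_0 = Z,  H_1 = Z,  H_2 = 0.

We work with the vertex ordering v_0 < v_1 < v_2 < v_3 < v_4. The simplices of K, each written with vertices in increasing order, are:

  0-simplices (5): [v_0], [v_1], [v_2], [v_3], [v_4]
  1-simplices (10): [v_0,v_1], [v_0,v_2], [v_0,v_3], [v_0,v_4], [v_1,v_2], [v_1,v_3], [v_1,v_4], [v_2,v_3], [v_2,v_4], [v_3,v_4]
  2-simplices (5): [v_0,v_1,v_3], [v_0,v_2,v_3], [v_0,v_2,v_4], [v_1,v_2,v_4], [v_1,v_3,v_4]

Hence C_0 ≅ Z^5, C_1 ≅ Z^10, C_2 ≅ Z^5.

Boundary ∂_1: C_1 → C_0 is given by ∂[p,q] = [q] − [p]. For instance
  ∂[v_1,v_4] = [v_4] − [v_1].
The resulting 5×10 matrix has rank 4, and its Smith normal form has invariant factors (1,1,1,1).

Boundary ∂_2: C_2 → C_1 maps a triangle to the signed sum of its edges. For instance
  ∂[v_0,v_2,v_3] = [v_2,v_3] − [v_0,v_3] + [v_0,v_2],
  ∂[v_0,v_2,v_4] = [v_2,v_4] − [v_0,v_4] + [v_0,v_2].
The 10×5 boundary matrix has rank 5 and Smith normal form diag(1,1,1,1,1).

Now H_k = ker ∂_k / im ∂_{k+1}, so:

  H_0: rank C_0 − rank ∂_1 = 5 − 4 = 1, and the invariant factors of ∂_1 are all 1, so H_0 ≅ Z.
  H_1: rank ker ∂_1 − rank ∂_2 = (10 − 4) − 5 = 1, and the invariant factors of ∂_2 are all 1, so H_1 ≅ Z.
  H_2: rank ker ∂_2 − rank ∂_3 = (5 − 5) − 0 = 0, and there is no ∂_3, so H_2 ≅ 0.

(K is a triangulation of the Möbius band.)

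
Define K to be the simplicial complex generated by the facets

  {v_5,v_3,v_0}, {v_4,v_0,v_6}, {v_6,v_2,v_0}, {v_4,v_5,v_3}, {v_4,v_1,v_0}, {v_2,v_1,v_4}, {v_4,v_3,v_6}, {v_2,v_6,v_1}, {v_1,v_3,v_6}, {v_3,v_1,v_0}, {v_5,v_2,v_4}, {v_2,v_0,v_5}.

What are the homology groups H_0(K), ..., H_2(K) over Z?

H_0 = Z,  H_1 = Z/2,  H_2 = 0.

We work with the vertex ordering v_0 < v_1 < v_2 < v_3 < v_4 < v_5 < v_6. The simplices of K, each written with vertices in increasing order, are:

  0-simplices (7): [v_0], [v_1], [v_2], [v_3], [v_4], [v_5], [v_6]
  1-simplices (18): (18 of them)
  2-simplices (12): (12 of them)

Hence C_0 ≅ Z^7, C_1 ≅ Z^18, C_2 ≅ Z^12.

∂_1: C_1 → C_0 maps an edge to its endpoints' difference, ∂[p,q] = q − p. For instance
  ∂[v_3,v_6] = [v_6] − [v_3].
As a 7×18 matrix over Z this has rank 6, with invariant factors (1,1,1,1,1,1).

∂_2: C_2 → C_1 maps a triangle to the signed sum of its edges. For instance
  ∂[v_0,v_2,v_5] = [v_2,v_5] − [v_0,v_5] + [v_0,v_2],
  ∂[v_1,v_2,v_4] = [v_2,v_4] − [v_1,v_4] + [v_1,v_2].
The resulting 18×12 matrix has rank 12, and its Smith normal form has invariant factors (1,1,1,1,1,1,1,1,1,1,1,2).

Now H_k = ker ∂_k / im ∂_{k+1}, so:

  H_0: rank C_0 − rank ∂_1 = 7 − 6 = 1, and the invariant factors of ∂_1 are all 1, so H_0 ≅ Z.
  H_1: rank ker ∂_1 − rank ∂_2 = (18 − 6) − 12 = 0, and ∂_2 has invariant factor 2 > 1, so H_1 ≅ Z/2.
  H_2: rank ker ∂_2 − rank ∂_3 = (12 − 12) − 0 = 0, and there is no ∂_3, so H_2 ≅ 0.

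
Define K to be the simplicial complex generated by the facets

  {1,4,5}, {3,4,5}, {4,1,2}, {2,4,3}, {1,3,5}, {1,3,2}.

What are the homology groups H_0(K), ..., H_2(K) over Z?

We work with the vertex ordering 1 < 2 < 3 < 4 < 5. The simplices of K, each written with vertices in increasing order, are:

  0-simplices (5): [1], [2], [3], [4], [5]
  1-simplices (9): [1,2], [1,3], [1,4], [1,5], [2,3], [2,4], [3,4], [3,5], [4,5]
  2-simplices (6): [1,2,3], [1,2,4], [1,3,5], [1,4,5], [2,3,4], [3,4,5]

giving chain groups C_0 ≅ Z^5, C_1 ≅ Z^9, C_2 ≅ Z^6.

The boundary map ∂_1: C_1 → C_0 maps an edge to its endpoints' difference, ∂[p,q] = q − p. For instance
  ∂[3,5] = [5] − [3].
The resulting 5×9 matrix has rank 4, and its Smith normal form has invariant factors (1,1,1,1).

∂_2: C_2 → C_1 sends each 2-simplex [p,q,r] to [q,r] − [p,r] + [p,q]. For instance
  ∂[1,4,5] = [4,5] − [1,5] + [1,4],
  ∂[1,3,5] = [3,5] − [1,5] + [1,3].
This gives a 9×6 integer matrix of rank 5; reducing to Smith normal form yields diagonal entries (1,1,1,1,1).

From H_k ≅ ker(∂_k) / im(∂_{k+1}) we obtain:

  H_0: rank C_0 − rank ∂_1 = 5 − 4 = 1, and the invariant factors of ∂_1 are all 1, so H_0 ≅ Z.
  H_1: rank ker ∂_1 − rank ∂_2 = (9 − 4) − 5 = 0, and the invariant factors of ∂_2 are all 1, so H_1 ≅ 0.
  H_2: rank ker ∂_2 − rank ∂_3 = (6 − 5) − 0 = 1, and there is no ∂_3, so H_2 ≅ Z.

H_0 = Z,  H_1 = 0,  H_2 = Z.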